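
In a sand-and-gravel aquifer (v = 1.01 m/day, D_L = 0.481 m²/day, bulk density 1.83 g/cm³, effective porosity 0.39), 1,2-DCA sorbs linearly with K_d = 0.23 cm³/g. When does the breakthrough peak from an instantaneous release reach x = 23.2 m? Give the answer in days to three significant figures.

Retardation factor R = 1 + ρ_b·K_d/n = 1 + 1.83 × 0.23/0.39 = 2.079.
Sorption retards both mechanisms: v_R = v/R = 0.4858 m/day, D_R = D/R = 0.2314 m²/day.
Peak time from v_R²t² + 2D_R t − x² = 0: t = (√(D_R² + v_R²x²) − D_R)/v_R².
√(D_R² + v_R²x²) = √(0.2314² + 0.4858² × 23.2²) = 11.27; v_R² = 0.2360.
t = (11.27 − 0.2314)/0.2360 = 46.8 days.

46.8 days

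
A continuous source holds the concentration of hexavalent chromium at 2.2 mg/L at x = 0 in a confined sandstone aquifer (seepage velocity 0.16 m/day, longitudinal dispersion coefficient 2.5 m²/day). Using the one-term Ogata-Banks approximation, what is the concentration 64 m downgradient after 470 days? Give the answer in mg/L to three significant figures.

1.30 mg/L

For a continuous step input, C/C₀ ≈ ½·erfc((x−vt)/(2√(Dt))).
vt = 0.16 × 470 = 75.2 m and 2√(Dt) = 2√(2.5 × 470) = 68.56 m.
Argument (x−vt)/(2√(Dt)) = (64 − 75.2)/68.56 = -0.1634; ½·erfc(-0.1634) = 0.5914.
C = 2.2 × 0.5914 = 1.30 mg/L.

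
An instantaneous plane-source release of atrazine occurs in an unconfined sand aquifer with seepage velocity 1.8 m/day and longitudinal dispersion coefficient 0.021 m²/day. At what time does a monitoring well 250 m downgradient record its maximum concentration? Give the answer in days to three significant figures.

For the 1D instantaneous-source solution, setting ∂C/∂t = 0 at fixed x gives v²t² + 2Dt − x² = 0, so t = (√(D² + v²x²) − D)/v².
√(D² + v²x²) = √(0.021² + 1.8² × 250²) = 450.0; v² = 3.24.
t = (450.0 − 0.021)/3.24 = 139 days (vs. the pure-advection estimate x/v = 139 d).

139 days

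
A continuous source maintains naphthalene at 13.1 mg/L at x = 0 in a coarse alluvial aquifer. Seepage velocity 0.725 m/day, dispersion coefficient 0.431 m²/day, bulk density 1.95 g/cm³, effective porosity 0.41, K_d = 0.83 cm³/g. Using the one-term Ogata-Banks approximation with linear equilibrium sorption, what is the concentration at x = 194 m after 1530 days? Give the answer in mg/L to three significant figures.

12.7 mg/L

Retardation factor R = 1 + ρ_b·K_d/n = 1 + 1.95 × 0.83/0.41 = 4.948.
Sorption retards both mechanisms: v_R = v/R = 0.1465 m/day, D_R = D/R = 0.08711 m²/day.
v_R·t = 0.1465 × 1530 = 224.145 m; 2√(D_R t) = 23.09 m; argument = (194 − 224.145)/23.09 = -1.306.
C = C₀ × ½·erfc(-1.306) = 13.1 × 0.9676 = 12.7 mg/L.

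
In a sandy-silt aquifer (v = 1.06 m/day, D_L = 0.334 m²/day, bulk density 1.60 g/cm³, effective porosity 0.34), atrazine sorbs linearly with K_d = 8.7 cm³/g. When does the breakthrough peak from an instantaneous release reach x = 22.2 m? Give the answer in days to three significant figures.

866 days

Retardation factor R = 1 + ρ_b·K_d/n = 1 + 1.60 × 8.7/0.34 = 41.94.
Sorption retards both mechanisms: v_R = v/R = 0.02527 m/day, D_R = D/R = 0.007964 m²/day.
Peak time from v_R²t² + 2D_R t − x² = 0: t = (√(D_R² + v_R²x²) − D_R)/v_R².
√(D_R² + v_R²x²) = √(0.007964² + 0.02527² × 22.2²) = 0.5611; v_R² = 0.0006386.
t = (0.5611 − 0.007964)/0.0006386 = 866 days.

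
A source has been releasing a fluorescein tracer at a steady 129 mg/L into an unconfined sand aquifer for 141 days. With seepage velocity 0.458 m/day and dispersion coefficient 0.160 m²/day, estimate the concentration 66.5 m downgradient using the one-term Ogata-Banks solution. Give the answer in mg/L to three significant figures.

50.0 mg/L

For a continuous step input, C/C₀ ≈ ½·erfc((x−vt)/(2√(Dt))).
vt = 0.458 × 141 = 64.578 m and 2√(Dt) = 2√(0.160 × 141) = 9.499 m.
Argument (x−vt)/(2√(Dt)) = (66.5 − 64.578)/9.499 = 0.2023; ½·erfc(0.2023) = 0.3874.
C = 129 × 0.3874 = 50.0 mg/L.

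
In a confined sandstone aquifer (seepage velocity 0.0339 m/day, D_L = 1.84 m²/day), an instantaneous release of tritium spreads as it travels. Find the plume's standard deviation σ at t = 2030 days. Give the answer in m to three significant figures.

Dispersive spreading gives a Gaussian with σ² = 2Dt; advection only shifts the center.
σ = √(2 × 1.84 × 2030) = 86.4 m.

86.4 m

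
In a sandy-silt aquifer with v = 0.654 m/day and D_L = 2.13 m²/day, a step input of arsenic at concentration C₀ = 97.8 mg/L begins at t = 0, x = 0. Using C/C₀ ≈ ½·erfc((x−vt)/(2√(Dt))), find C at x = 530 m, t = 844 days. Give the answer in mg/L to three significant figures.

62.9 mg/L

For a continuous step input, C/C₀ ≈ ½·erfc((x−vt)/(2√(Dt))).
vt = 0.654 × 844 = 551.976 m and 2√(Dt) = 2√(2.13 × 844) = 84.80 m.
Argument (x−vt)/(2√(Dt)) = (530 − 551.976)/84.80 = -0.2592; ½·erfc(-0.2592) = 0.6430.
C = 97.8 × 0.6430 = 62.9 mg/L.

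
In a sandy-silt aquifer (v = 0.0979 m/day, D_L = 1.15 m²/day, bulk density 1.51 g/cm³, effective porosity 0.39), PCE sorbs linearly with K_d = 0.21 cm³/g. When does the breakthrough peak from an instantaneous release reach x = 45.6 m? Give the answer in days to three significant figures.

655 days

Retardation factor R = 1 + ρ_b·K_d/n = 1 + 1.51 × 0.21/0.39 = 1.813.
Sorption retards both mechanisms: v_R = v/R = 0.05400 m/day, D_R = D/R = 0.6343 m²/day.
Peak time from v_R²t² + 2D_R t − x² = 0: t = (√(D_R² + v_R²x²) − D_R)/v_R².
√(D_R² + v_R²x²) = √(0.6343² + 0.05400² × 45.6²) = 2.543; v_R² = 0.002916.
t = (2.543 − 0.6343)/0.002916 = 655 days.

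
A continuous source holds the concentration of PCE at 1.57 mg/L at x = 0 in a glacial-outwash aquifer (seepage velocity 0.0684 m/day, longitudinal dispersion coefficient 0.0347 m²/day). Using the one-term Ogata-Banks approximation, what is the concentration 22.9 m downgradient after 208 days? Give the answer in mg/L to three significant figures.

For a continuous step input, C/C₀ ≈ ½·erfc((x−vt)/(2√(Dt))).
vt = 0.0684 × 208 = 14.2272 m and 2√(Dt) = 2√(0.0347 × 208) = 5.373 m.
Argument (x−vt)/(2√(Dt)) = (22.9 − 14.2272)/5.373 = 1.614; ½·erfc(1.614) = 0.01123.
C = 1.57 × 0.01123 = 0.0176 mg/L.

0.0176 mg/L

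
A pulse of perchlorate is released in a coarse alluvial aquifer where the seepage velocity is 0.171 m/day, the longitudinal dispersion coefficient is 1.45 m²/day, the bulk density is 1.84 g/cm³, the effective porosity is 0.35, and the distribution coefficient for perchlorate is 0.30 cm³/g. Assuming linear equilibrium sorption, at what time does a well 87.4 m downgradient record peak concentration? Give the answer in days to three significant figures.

1200 days

Retardation factor R = 1 + ρ_b·K_d/n = 1 + 1.84 × 0.30/0.35 = 2.577.
Sorption retards both mechanisms: v_R = v/R = 0.06636 m/day, D_R = D/R = 0.5627 m²/day.
Peak time from v_R²t² + 2D_R t − x² = 0: t = (√(D_R² + v_R²x²) − D_R)/v_R².
√(D_R² + v_R²x²) = √(0.5627² + 0.06636² × 87.4²) = 5.827; v_R² = 0.004404.
t = (5.827 − 0.5627)/0.004404 = 1200 days.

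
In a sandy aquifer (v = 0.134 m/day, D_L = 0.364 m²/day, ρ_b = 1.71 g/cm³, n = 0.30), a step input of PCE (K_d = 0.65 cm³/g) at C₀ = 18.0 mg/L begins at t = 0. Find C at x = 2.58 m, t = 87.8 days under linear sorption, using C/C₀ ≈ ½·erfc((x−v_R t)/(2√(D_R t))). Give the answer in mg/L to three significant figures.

Retardation factor R = 1 + ρ_b·K_d/n = 1 + 1.71 × 0.65/0.30 = 4.705.
Sorption retards both mechanisms: v_R = v/R = 0.02848 m/day, D_R = D/R = 0.07736 m²/day.
v_R·t = 0.02848 × 87.8 = 2.500544 m; 2√(D_R t) = 5.212 m; argument = (2.58 − 2.500544)/5.212 = 0.01524.
C = C₀ × ½·erfc(0.01524) = 18.0 × 0.4914 = 8.85 mg/L.

8.85 mg/L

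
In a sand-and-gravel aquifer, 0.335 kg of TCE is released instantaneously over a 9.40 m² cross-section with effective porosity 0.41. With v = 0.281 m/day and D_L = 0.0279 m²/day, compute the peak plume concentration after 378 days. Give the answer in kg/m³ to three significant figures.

The peak of an instantaneous 1D plume sits at x = vt; there the Gaussian factor is 1 and C_max = M/(n_e·A·√(4πDt)), where n_e·A is the pore area the mass is dissolved in.
√(4πDt) = √(4π × 0.0279 × 378) = 11.51 m, so C_max = 0.335/(0.41 × 9.40 × 11.51) = 0.00755 kg/m³.

0.00755 kg/m³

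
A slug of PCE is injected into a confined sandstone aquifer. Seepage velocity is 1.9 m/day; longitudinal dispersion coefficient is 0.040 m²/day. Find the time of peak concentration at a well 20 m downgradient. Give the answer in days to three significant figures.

For the 1D instantaneous-source solution, setting ∂C/∂t = 0 at fixed x gives v²t² + 2Dt − x² = 0, so t = (√(D² + v²x²) − D)/v².
√(D² + v²x²) = √(0.040² + 1.9² × 20²) = 38.00; v² = 3.61.
t = (38.00 − 0.040)/3.61 = 10.5 days (vs. the pure-advection estimate x/v = 10.5 d).

10.5 days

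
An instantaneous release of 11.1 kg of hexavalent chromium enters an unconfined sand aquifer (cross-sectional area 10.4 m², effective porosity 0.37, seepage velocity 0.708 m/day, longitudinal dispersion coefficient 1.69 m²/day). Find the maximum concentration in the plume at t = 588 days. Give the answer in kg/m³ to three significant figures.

0.0258 kg/m³

The peak of an instantaneous 1D plume sits at x = vt; there the Gaussian factor is 1 and C_max = M/(n_e·A·√(4πDt)), where n_e·A is the pore area the mass is dissolved in.
√(4πDt) = √(4π × 1.69 × 588) = 111.7 m, so C_max = 11.1/(0.37 × 10.4 × 111.7) = 0.0258 kg/m³.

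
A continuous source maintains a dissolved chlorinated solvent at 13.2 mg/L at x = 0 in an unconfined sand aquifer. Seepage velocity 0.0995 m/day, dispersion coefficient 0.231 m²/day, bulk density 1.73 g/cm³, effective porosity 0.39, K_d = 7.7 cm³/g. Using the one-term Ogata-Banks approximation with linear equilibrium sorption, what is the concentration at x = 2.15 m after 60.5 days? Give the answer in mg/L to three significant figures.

Retardation factor R = 1 + ρ_b·K_d/n = 1 + 1.73 × 7.7/0.39 = 35.16.
Sorption retards both mechanisms: v_R = v/R = 0.002830 m/day, D_R = D/R = 0.006570 m²/day.
v_R·t = 0.002830 × 60.5 = 0.171215 m; 2√(D_R t) = 1.261 m; argument = (2.15 − 0.171215)/1.261 = 1.569.
C = C₀ × ½·erfc(1.569) = 13.2 × 0.01325 = 0.175 mg/L.

0.175 mg/L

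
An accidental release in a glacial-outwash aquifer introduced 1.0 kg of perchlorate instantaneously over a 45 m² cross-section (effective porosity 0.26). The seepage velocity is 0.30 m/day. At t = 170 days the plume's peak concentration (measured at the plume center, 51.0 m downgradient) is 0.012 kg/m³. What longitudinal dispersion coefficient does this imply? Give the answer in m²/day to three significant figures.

At the plume center C_max = M/(n_e·A·√(4πDt)), so D = M²/(4πt·(n_e·A·C_max)²).
n_e·A·C_max = 0.26 × 45 × 0.012 = 0.1404 kg/m.
D = 1.0²/(4π × 170 × 0.1404²) = 0.0237 m²/day.

0.0237 m²/day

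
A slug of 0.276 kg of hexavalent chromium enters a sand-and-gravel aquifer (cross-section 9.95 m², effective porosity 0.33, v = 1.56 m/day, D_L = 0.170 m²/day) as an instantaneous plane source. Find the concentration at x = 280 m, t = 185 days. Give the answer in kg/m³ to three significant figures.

For an instantaneous plane source, C(x,t) = M/(n_e·A·√(4πDt)) · exp(−(x−vt)²/(4Dt)), with n_e·A the pore (flow) area.
Plume center vt = 1.56 × 185 = 288.6 m, so the well at 280 m is 8.6 m upgradient of the peak.
√(4πDt) = 19.88 m, giving peak height M/(n_e·A·√(4πDt)) = 0.276/(0.33 × 9.95 × 19.88) = 0.004228 kg/m³.
(x−vt)²/(4Dt) = (-8.6)²/(4 × 0.170 × 185) = 0.5879; exp(−0.5879) = 0.5555.
C = 0.004228 × 0.5555 = 0.00235 kg/m³.

0.00235 kg/m³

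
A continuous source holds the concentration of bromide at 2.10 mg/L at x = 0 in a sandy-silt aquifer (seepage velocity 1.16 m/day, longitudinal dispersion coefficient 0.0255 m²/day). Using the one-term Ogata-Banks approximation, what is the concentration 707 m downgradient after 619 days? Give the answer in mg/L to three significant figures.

2.05 mg/L

For a continuous step input, C/C₀ ≈ ½·erfc((x−vt)/(2√(Dt))).
vt = 1.16 × 619 = 718.04 m and 2√(Dt) = 2√(0.0255 × 619) = 7.946 m.
Argument (x−vt)/(2√(Dt)) = (707 − 718.04)/7.946 = -1.389; ½·erfc(-1.389) = 0.9753.
C = 2.10 × 0.9753 = 2.05 mg/L.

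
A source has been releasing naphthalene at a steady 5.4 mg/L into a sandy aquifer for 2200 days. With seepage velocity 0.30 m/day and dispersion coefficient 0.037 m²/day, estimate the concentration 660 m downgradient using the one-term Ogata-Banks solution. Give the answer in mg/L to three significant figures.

For a continuous step input, C/C₀ ≈ ½·erfc((x−vt)/(2√(Dt))).
vt = 0.30 × 2200 = 660 m and 2√(Dt) = 2√(0.037 × 2200) = 18.04 m.
Argument (x−vt)/(2√(Dt)) = (660 − 660)/18.04 = 0; ½·erfc(0) = 0.5000.
C = 5.4 × 0.5000 = 2.70 mg/L.

2.70 mg/L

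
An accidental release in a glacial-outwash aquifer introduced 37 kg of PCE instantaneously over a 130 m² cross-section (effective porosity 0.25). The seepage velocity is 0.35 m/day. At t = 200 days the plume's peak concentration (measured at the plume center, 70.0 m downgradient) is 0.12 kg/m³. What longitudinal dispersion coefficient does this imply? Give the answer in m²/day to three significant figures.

At the plume center C_max = M/(n_e·A·√(4πDt)), so D = M²/(4πt·(n_e·A·C_max)²).
n_e·A·C_max = 0.25 × 130 × 0.12 = 3.900 kg/m.
D = 37²/(4π × 200 × 3.900²) = 0.0358 m²/day.

0.0358 m²/day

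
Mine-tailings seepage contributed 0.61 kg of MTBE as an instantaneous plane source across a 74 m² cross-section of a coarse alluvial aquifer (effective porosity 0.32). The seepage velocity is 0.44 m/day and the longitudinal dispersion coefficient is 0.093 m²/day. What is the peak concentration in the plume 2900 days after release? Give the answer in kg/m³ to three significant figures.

0.000442 kg/m³

The peak of an instantaneous 1D plume sits at x = vt; there the Gaussian factor is 1 and C_max = M/(n_e·A·√(4πDt)), where n_e·A is the pore area the mass is dissolved in.
√(4πDt) = √(4π × 0.093 × 2900) = 58.22 m, so C_max = 0.61/(0.32 × 74 × 58.22) = 0.000442 kg/m³.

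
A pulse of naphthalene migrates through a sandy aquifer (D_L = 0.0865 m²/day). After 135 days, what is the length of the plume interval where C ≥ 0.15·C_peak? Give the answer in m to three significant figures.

The plume is Gaussian with σ = √(2Dt) = √(2 × 0.0865 × 135) = 4.833 m.
C/C_peak = exp(−Δx²/(2σ²)) = 0.15 ⇒ Δx = σ·√(−2 ln 0.15) = 4.833 × 1.948 = 9.415 m.
Width = 2Δx = 18.8 m.

18.8 m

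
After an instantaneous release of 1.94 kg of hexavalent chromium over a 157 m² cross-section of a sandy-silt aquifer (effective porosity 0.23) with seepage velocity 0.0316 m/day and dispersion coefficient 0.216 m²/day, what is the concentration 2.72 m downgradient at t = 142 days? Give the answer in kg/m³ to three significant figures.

For an instantaneous plane source, C(x,t) = M/(n_e·A·√(4πDt)) · exp(−(x−vt)²/(4Dt)), with n_e·A the pore (flow) area.
Plume center vt = 0.0316 × 142 = 4.4872 m, so the well at 2.72 m is 1.7672 m upgradient of the peak.
√(4πDt) = 19.63 m, giving peak height M/(n_e·A·√(4πDt)) = 1.94/(0.23 × 157 × 19.63) = 0.002737 kg/m³.
(x−vt)²/(4Dt) = (-1.7672)²/(4 × 0.216 × 142) = 0.02545; exp(−0.02545) = 0.9749.
C = 0.002737 × 0.9749 = 0.00267 kg/m³.

0.00267 kg/m³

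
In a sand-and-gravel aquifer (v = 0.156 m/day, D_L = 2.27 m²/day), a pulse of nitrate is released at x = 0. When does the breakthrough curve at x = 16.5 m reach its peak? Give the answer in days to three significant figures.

47.7 days

For the 1D instantaneous-source solution, setting ∂C/∂t = 0 at fixed x gives v²t² + 2Dt − x² = 0, so t = (√(D² + v²x²) − D)/v².
√(D² + v²x²) = √(2.27² + 0.156² × 16.5²) = 3.432; v² = 0.024336.
t = (3.432 − 2.27)/0.024336 = 47.7 days (vs. the pure-advection estimate x/v = 106 d).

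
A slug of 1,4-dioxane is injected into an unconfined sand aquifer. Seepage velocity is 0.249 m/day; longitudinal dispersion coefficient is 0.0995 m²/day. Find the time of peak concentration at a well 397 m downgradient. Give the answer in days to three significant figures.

For the 1D instantaneous-source solution, setting ∂C/∂t = 0 at fixed x gives v²t² + 2Dt − x² = 0, so t = (√(D² + v²x²) − D)/v².
√(D² + v²x²) = √(0.0995² + 0.249² × 397²) = 98.85; v² = 0.062001.
t = (98.85 − 0.0995)/0.062001 = 1590 days (vs. the pure-advection estimate x/v = 1590 d).

1590 days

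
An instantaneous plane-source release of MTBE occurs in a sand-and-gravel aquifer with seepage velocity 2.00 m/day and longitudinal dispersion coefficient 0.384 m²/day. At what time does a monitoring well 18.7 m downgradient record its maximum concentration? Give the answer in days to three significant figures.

9.25 days

For the 1D instantaneous-source solution, setting ∂C/∂t = 0 at fixed x gives v²t² + 2Dt − x² = 0, so t = (√(D² + v²x²) − D)/v².
√(D² + v²x²) = √(0.384² + 2.00² × 18.7²) = 37.40; v² = 4.
t = (37.40 − 0.384)/4 = 9.25 days (vs. the pure-advection estimate x/v = 9.35 d).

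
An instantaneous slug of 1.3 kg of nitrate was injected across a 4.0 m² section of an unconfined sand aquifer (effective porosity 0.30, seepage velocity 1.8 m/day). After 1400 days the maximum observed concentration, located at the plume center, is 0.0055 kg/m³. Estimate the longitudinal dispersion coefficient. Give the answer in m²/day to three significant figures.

At the plume center C_max = M/(n_e·A·√(4πDt)), so D = M²/(4πt·(n_e·A·C_max)²).
n_e·A·C_max = 0.30 × 4.0 × 0.0055 = 0.006600 kg/m.
D = 1.3²/(4π × 1400 × 0.006600²) = 2.21 m²/day.

2.21 m²/day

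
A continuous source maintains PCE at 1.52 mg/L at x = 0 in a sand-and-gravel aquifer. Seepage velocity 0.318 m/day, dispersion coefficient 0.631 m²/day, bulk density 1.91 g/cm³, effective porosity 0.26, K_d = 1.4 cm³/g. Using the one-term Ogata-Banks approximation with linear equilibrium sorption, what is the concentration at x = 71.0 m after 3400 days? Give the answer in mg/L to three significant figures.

Retardation factor R = 1 + ρ_b·K_d/n = 1 + 1.91 × 1.4/0.26 = 11.28.
Sorption retards both mechanisms: v_R = v/R = 0.02819 m/day, D_R = D/R = 0.05594 m²/day.
v_R·t = 0.02819 × 3400 = 95.846 m; 2√(D_R t) = 27.58 m; argument = (71.0 − 95.846)/27.58 = -0.9009.
C = C₀ × ½·erfc(-0.9009) = 1.52 × 0.8987 = 1.37 mg/L.

1.37 mg/L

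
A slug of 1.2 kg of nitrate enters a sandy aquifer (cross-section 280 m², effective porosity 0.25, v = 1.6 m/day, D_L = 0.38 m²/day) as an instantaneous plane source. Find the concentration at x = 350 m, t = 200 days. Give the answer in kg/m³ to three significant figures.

For an instantaneous plane source, C(x,t) = M/(n_e·A·√(4πDt)) · exp(−(x−vt)²/(4Dt)), with n_e·A the pore (flow) area.
Plume center vt = 1.6 × 200 = 320 m, so the well at 350 m is 30 m downgradient of the peak.
√(4πDt) = 30.90 m, giving peak height M/(n_e·A·√(4πDt)) = 1.2/(0.25 × 280 × 30.90) = 0.0005548 kg/m³.
(x−vt)²/(4Dt) = (30)²/(4 × 0.38 × 200) = 2.961; exp(−2.961) = 0.05177.
C = 0.0005548 × 0.05177 = 2.87e-05 kg/m³.

2.87e-05 kg/m³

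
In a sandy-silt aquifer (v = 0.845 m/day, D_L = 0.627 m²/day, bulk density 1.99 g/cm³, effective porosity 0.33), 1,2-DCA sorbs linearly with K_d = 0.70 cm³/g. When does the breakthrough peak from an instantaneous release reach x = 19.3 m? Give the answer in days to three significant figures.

115 days

Retardation factor R = 1 + ρ_b·K_d/n = 1 + 1.99 × 0.70/0.33 = 5.221.
Sorption retards both mechanisms: v_R = v/R = 0.1618 m/day, D_R = D/R = 0.1201 m²/day.
Peak time from v_R²t² + 2D_R t − x² = 0: t = (√(D_R² + v_R²x²) − D_R)/v_R².
√(D_R² + v_R²x²) = √(0.1201² + 0.1618² × 19.3²) = 3.125; v_R² = 0.02618.
t = (3.125 − 0.1201)/0.02618 = 115 days.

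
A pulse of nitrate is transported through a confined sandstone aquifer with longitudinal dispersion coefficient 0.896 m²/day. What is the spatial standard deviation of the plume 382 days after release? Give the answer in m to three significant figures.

Dispersive spreading gives a Gaussian with σ² = 2Dt; advection only shifts the center.
σ = √(2 × 0.896 × 382) = 26.2 m.

26.2 m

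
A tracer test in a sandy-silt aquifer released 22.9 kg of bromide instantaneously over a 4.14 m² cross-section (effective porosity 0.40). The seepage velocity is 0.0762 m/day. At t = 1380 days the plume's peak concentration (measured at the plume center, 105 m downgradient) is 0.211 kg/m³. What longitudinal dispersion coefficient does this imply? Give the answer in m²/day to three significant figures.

At the plume center C_max = M/(n_e·A·√(4πDt)), so D = M²/(4πt·(n_e·A·C_max)²).
n_e·A·C_max = 0.40 × 4.14 × 0.211 = 0.3494 kg/m.
D = 22.9²/(4π × 1380 × 0.3494²) = 0.248 m²/day.

0.248 m²/day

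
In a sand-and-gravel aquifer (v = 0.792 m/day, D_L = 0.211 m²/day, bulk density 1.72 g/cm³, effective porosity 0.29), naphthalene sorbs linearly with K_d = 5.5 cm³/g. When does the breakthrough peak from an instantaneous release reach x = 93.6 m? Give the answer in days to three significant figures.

3960 days

Retardation factor R = 1 + ρ_b·K_d/n = 1 + 1.72 × 5.5/0.29 = 33.62.
Sorption retards both mechanisms: v_R = v/R = 0.02356 m/day, D_R = D/R = 0.006276 m²/day.
Peak time from v_R²t² + 2D_R t − x² = 0: t = (√(D_R² + v_R²x²) − D_R)/v_R².
√(D_R² + v_R²x²) = √(0.006276² + 0.02356² × 93.6²) = 2.205; v_R² = 0.0005551.
t = (2.205 − 0.006276)/0.0005551 = 3960 days.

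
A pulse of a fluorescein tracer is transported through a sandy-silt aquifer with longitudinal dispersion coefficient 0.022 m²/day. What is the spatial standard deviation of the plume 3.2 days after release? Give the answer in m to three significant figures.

Dispersive spreading gives a Gaussian with σ² = 2Dt; advection only shifts the center.
σ = √(2 × 0.022 × 3.2) = 0.375 m.

0.375 m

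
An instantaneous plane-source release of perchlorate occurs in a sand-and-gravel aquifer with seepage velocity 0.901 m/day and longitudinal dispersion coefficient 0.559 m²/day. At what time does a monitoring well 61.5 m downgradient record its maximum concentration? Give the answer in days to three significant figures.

For the 1D instantaneous-source solution, setting ∂C/∂t = 0 at fixed x gives v²t² + 2Dt − x² = 0, so t = (√(D² + v²x²) − D)/v².
√(D² + v²x²) = √(0.559² + 0.901² × 61.5²) = 55.41; v² = 0.811801.
t = (55.41 − 0.559)/0.811801 = 67.6 days (vs. the pure-advection estimate x/v = 68.3 d).

67.6 days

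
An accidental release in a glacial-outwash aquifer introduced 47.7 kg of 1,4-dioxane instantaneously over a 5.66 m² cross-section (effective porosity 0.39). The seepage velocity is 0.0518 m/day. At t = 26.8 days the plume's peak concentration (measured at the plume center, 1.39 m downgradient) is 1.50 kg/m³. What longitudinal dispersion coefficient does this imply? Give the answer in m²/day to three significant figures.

0.616 m²/day

At the plume center C_max = M/(n_e·A·√(4πDt)), so D = M²/(4πt·(n_e·A·C_max)²).
n_e·A·C_max = 0.39 × 5.66 × 1.50 = 3.311 kg/m.
D = 47.7²/(4π × 26.8 × 3.311²) = 0.616 m²/day.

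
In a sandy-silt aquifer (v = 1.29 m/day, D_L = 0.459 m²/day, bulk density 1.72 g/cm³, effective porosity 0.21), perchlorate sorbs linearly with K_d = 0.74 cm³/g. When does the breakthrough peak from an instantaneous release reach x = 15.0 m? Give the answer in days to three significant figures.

80.2 days

Retardation factor R = 1 + ρ_b·K_d/n = 1 + 1.72 × 0.74/0.21 = 7.061.
Sorption retards both mechanisms: v_R = v/R = 0.1827 m/day, D_R = D/R = 0.06500 m²/day.
Peak time from v_R²t² + 2D_R t − x² = 0: t = (√(D_R² + v_R²x²) − D_R)/v_R².
√(D_R² + v_R²x²) = √(0.06500² + 0.1827² × 15.0²) = 2.741; v_R² = 0.03338.
t = (2.741 − 0.06500)/0.03338 = 80.2 days.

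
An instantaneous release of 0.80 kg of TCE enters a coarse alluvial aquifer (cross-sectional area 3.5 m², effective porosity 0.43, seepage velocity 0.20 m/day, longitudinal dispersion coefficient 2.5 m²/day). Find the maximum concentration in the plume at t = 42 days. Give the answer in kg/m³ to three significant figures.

0.0146 kg/m³

The peak of an instantaneous 1D plume sits at x = vt; there the Gaussian factor is 1 and C_max = M/(n_e·A·√(4πDt)), where n_e·A is the pore area the mass is dissolved in.
√(4πDt) = √(4π × 2.5 × 42) = 36.32 m, so C_max = 0.80/(0.43 × 3.5 × 36.32) = 0.0146 kg/m³.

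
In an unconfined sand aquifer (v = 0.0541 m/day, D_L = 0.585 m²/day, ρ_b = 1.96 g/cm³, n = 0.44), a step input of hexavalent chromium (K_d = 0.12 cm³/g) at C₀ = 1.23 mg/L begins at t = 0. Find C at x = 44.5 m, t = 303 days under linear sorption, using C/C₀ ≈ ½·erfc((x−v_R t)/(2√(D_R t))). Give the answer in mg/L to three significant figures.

Retardation factor R = 1 + ρ_b·K_d/n = 1 + 1.96 × 0.12/0.44 = 1.535.
Sorption retards both mechanisms: v_R = v/R = 0.03524 m/day, D_R = D/R = 0.3811 m²/day.
v_R·t = 0.03524 × 303 = 10.67772 m; 2√(D_R t) = 21.49 m; argument = (44.5 − 10.67772)/21.49 = 1.574.
C = C₀ × ½·erfc(1.574) = 1.23 × 0.01301 = 0.0160 mg/L.

0.0160 mg/L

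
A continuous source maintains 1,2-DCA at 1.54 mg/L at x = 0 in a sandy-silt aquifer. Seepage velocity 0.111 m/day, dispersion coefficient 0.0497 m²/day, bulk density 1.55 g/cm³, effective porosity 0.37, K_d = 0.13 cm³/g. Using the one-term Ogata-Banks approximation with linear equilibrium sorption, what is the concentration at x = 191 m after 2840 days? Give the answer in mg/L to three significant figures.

1.28 mg/L

Retardation factor R = 1 + ρ_b·K_d/n = 1 + 1.55 × 0.13/0.37 = 1.545.
Sorption retards both mechanisms: v_R = v/R = 0.07184 m/day, D_R = D/R = 0.03217 m²/day.
v_R·t = 0.07184 × 2840 = 204.0256 m; 2√(D_R t) = 19.12 m; argument = (191 − 204.0256)/19.12 = -0.6813.
C = C₀ × ½·erfc(-0.6813) = 1.54 × 0.8324 = 1.28 mg/L.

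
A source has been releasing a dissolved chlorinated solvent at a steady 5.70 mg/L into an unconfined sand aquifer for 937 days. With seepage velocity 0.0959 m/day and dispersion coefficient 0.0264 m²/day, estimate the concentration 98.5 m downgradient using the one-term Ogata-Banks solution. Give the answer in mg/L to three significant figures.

For a continuous step input, C/C₀ ≈ ½·erfc((x−vt)/(2√(Dt))).
vt = 0.0959 × 937 = 89.8583 m and 2√(Dt) = 2√(0.0264 × 937) = 9.947 m.
Argument (x−vt)/(2√(Dt)) = (98.5 − 89.8583)/9.947 = 0.8688; ½·erfc(0.8688) = 0.1096.
C = 5.70 × 0.1096 = 0.625 mg/L.

0.625 mg/L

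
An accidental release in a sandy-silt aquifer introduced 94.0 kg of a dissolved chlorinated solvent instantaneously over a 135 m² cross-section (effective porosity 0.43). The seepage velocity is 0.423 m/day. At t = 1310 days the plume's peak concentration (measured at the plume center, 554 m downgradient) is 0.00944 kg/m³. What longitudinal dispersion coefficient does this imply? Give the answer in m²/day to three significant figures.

At the plume center C_max = M/(n_e·A·√(4πDt)), so D = M²/(4πt·(n_e·A·C_max)²).
n_e·A·C_max = 0.43 × 135 × 0.00944 = 0.5480 kg/m.
D = 94.0²/(4π × 1310 × 0.5480²) = 1.79 m²/day.

1.79 m²/day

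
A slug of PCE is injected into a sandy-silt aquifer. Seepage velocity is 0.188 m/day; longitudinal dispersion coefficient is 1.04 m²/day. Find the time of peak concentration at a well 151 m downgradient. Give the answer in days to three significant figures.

774 days

For the 1D instantaneous-source solution, setting ∂C/∂t = 0 at fixed x gives v²t² + 2Dt − x² = 0, so t = (√(D² + v²x²) − D)/v².
√(D² + v²x²) = √(1.04² + 0.188² × 151²) = 28.41; v² = 0.035344.
t = (28.41 − 1.04)/0.035344 = 774 days (vs. the pure-advection estimate x/v = 803 d).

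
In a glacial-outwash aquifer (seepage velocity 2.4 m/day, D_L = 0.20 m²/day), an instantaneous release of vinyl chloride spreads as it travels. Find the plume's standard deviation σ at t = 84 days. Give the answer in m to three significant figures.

Dispersive spreading gives a Gaussian with σ² = 2Dt; advection only shifts the center.
σ = √(2 × 0.20 × 84) = 5.80 m.

5.80 m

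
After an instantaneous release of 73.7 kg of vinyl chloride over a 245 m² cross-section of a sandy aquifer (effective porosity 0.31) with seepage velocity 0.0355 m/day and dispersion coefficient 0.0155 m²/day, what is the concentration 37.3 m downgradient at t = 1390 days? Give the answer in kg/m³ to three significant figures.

For an instantaneous plane source, C(x,t) = M/(n_e·A·√(4πDt)) · exp(−(x−vt)²/(4Dt)), with n_e·A the pore (flow) area.
Plume center vt = 0.0355 × 1390 = 49.345 m, so the well at 37.3 m is 12.045 m upgradient of the peak.
√(4πDt) = 16.45 m, giving peak height M/(n_e·A·√(4πDt)) = 73.7/(0.31 × 245 × 16.45) = 0.05899 kg/m³.
(x−vt)²/(4Dt) = (-12.045)²/(4 × 0.0155 × 1390) = 1.683; exp(−1.683) = 0.1858.
C = 0.05899 × 0.1858 = 0.0110 kg/m³.

0.0110 kg/m³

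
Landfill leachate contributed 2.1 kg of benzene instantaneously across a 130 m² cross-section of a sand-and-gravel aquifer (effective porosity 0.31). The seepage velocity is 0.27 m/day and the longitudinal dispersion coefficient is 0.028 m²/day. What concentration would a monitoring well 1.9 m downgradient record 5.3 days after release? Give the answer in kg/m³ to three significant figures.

For an instantaneous plane source, C(x,t) = M/(n_e·A·√(4πDt)) · exp(−(x−vt)²/(4Dt)), with n_e·A the pore (flow) area.
Plume center vt = 0.27 × 5.3 = 1.431 m, so the well at 1.9 m is 0.469 m downgradient of the peak.
√(4πDt) = 1.366 m, giving peak height M/(n_e·A·√(4πDt)) = 2.1/(0.31 × 130 × 1.366) = 0.03815 kg/m³.
(x−vt)²/(4Dt) = (0.469)²/(4 × 0.028 × 5.3) = 0.3706; exp(−0.3706) = 0.6903.
C = 0.03815 × 0.6903 = 0.0263 kg/m³.

0.0263 kg/m³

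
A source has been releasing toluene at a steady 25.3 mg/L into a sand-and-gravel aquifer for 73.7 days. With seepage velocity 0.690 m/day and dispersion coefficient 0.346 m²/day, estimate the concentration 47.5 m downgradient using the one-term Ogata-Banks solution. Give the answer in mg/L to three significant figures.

For a continuous step input, C/C₀ ≈ ½·erfc((x−vt)/(2√(Dt))).
vt = 0.690 × 73.7 = 50.853 m and 2√(Dt) = 2√(0.346 × 73.7) = 10.10 m.
Argument (x−vt)/(2√(Dt)) = (47.5 − 50.853)/10.10 = -0.3320; ½·erfc(-0.3320) = 0.6807.
C = 25.3 × 0.6807 = 17.2 mg/L.

17.2 mg/L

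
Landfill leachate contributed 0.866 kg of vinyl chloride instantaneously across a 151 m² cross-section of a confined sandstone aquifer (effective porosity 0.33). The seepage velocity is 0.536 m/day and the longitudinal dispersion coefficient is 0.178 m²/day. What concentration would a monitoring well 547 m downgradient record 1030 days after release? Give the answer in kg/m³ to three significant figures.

0.000350 kg/m³

For an instantaneous plane source, C(x,t) = M/(n_e·A·√(4πDt)) · exp(−(x−vt)²/(4Dt)), with n_e·A the pore (flow) area.
Plume center vt = 0.536 × 1030 = 552.08 m, so the well at 547 m is 5.08 m upgradient of the peak.
√(4πDt) = 48.00 m, giving peak height M/(n_e·A·√(4πDt)) = 0.866/(0.33 × 151 × 48.00) = 0.0003621 kg/m³.
(x−vt)²/(4Dt) = (-5.08)²/(4 × 0.178 × 1030) = 0.03519; exp(−0.03519) = 0.9654.
C = 0.0003621 × 0.9654 = 0.000350 kg/m³.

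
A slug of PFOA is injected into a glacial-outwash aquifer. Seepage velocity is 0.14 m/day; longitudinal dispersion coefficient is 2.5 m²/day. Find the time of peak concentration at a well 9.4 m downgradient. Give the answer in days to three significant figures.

For the 1D instantaneous-source solution, setting ∂C/∂t = 0 at fixed x gives v²t² + 2Dt − x² = 0, so t = (√(D² + v²x²) − D)/v².
√(D² + v²x²) = √(2.5² + 0.14² × 9.4²) = 2.825; v² = 0.0196.
t = (2.825 − 2.5)/0.0196 = 16.6 days (vs. the pure-advection estimate x/v = 67.1 d).

16.6 days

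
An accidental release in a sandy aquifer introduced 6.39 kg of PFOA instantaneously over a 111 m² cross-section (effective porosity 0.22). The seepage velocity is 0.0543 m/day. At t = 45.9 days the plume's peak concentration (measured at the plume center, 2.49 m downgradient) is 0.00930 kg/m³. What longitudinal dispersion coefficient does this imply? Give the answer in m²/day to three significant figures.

1.37 m²/day

At the plume center C_max = M/(n_e·A·√(4πDt)), so D = M²/(4πt·(n_e·A·C_max)²).
n_e·A·C_max = 0.22 × 111 × 0.00930 = 0.2271 kg/m.
D = 6.39²/(4π × 45.9 × 0.2271²) = 1.37 m²/day.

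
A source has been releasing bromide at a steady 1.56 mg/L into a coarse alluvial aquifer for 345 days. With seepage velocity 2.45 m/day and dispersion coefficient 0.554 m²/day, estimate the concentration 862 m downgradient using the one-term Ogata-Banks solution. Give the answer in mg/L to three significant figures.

0.305 mg/L

For a continuous step input, C/C₀ ≈ ½·erfc((x−vt)/(2√(Dt))).
vt = 2.45 × 345 = 845.25 m and 2√(Dt) = 2√(0.554 × 345) = 27.65 m.
Argument (x−vt)/(2√(Dt)) = (862 − 845.25)/27.65 = 0.6058; ½·erfc(0.6058) = 0.1958.
C = 1.56 × 0.1958 = 0.305 mg/L.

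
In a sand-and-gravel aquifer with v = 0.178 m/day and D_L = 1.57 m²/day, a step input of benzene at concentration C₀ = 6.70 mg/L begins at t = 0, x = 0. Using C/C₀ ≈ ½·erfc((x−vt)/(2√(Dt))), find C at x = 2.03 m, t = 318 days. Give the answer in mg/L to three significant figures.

6.42 mg/L

For a continuous step input, C/C₀ ≈ ½·erfc((x−vt)/(2√(Dt))).
vt = 0.178 × 318 = 56.604 m and 2√(Dt) = 2√(1.57 × 318) = 44.69 m.
Argument (x−vt)/(2√(Dt)) = (2.03 − 56.604)/44.69 = -1.221; ½·erfc(-1.221) = 0.9579.
C = 6.70 × 0.9579 = 6.42 mg/L.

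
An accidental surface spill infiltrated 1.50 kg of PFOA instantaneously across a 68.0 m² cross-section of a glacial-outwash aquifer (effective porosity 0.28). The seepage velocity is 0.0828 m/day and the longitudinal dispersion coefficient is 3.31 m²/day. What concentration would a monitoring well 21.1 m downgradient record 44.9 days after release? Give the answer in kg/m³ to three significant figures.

For an instantaneous plane source, C(x,t) = M/(n_e·A·√(4πDt)) · exp(−(x−vt)²/(4Dt)), with n_e·A the pore (flow) area.
Plume center vt = 0.0828 × 44.9 = 3.71772 m, so the well at 21.1 m is 17.38228 m downgradient of the peak.
√(4πDt) = 43.22 m, giving peak height M/(n_e·A·√(4πDt)) = 1.50/(0.28 × 68.0 × 43.22) = 0.001823 kg/m³.
(x−vt)²/(4Dt) = (17.38228)²/(4 × 3.31 × 44.9) = 0.5083; exp(−0.5083) = 0.6015.
C = 0.001823 × 0.6015 = 0.00110 kg/m³.

0.00110 kg/m³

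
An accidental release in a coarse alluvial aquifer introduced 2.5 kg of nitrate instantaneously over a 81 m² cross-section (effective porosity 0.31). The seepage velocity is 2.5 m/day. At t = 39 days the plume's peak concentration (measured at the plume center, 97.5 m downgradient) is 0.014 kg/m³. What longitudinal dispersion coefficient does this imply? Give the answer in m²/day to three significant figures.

At the plume center C_max = M/(n_e·A·√(4πDt)), so D = M²/(4πt·(n_e·A·C_max)²).
n_e·A·C_max = 0.31 × 81 × 0.014 = 0.3515 kg/m.
D = 2.5²/(4π × 39 × 0.3515²) = 0.103 m²/day.

0.103 m²/day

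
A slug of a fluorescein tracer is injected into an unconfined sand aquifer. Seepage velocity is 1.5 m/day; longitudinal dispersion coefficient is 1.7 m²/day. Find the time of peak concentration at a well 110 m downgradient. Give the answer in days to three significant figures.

72.6 days

For the 1D instantaneous-source solution, setting ∂C/∂t = 0 at fixed x gives v²t² + 2Dt − x² = 0, so t = (√(D² + v²x²) − D)/v².
√(D² + v²x²) = √(1.7² + 1.5² × 110²) = 165.0; v² = 2.25.
t = (165.0 − 1.7)/2.25 = 72.6 days (vs. the pure-advection estimate x/v = 73.3 d).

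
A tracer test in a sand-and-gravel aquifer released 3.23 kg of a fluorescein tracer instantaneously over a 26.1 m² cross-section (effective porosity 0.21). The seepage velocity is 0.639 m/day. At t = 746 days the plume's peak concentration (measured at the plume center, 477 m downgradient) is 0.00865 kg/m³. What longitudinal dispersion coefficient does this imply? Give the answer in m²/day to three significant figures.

At the plume center C_max = M/(n_e·A·√(4πDt)), so D = M²/(4πt·(n_e·A·C_max)²).
n_e·A·C_max = 0.21 × 26.1 × 0.00865 = 0.04741 kg/m.
D = 3.23²/(4π × 746 × 0.04741²) = 0.495 m²/day.

0.495 m²/day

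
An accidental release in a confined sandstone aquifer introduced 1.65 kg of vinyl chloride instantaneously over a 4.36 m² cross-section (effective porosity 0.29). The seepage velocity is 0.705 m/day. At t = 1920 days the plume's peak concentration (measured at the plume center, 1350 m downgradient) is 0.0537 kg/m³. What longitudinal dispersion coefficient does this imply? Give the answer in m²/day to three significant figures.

0.0245 m²/day

At the plume center C_max = M/(n_e·A·√(4πDt)), so D = M²/(4πt·(n_e·A·C_max)²).
n_e·A·C_max = 0.29 × 4.36 × 0.0537 = 0.06790 kg/m.
D = 1.65²/(4π × 1920 × 0.06790²) = 0.0245 m²/day.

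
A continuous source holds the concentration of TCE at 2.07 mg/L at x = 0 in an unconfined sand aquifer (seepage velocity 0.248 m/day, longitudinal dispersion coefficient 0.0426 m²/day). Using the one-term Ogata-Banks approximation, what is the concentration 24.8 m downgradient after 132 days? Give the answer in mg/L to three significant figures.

For a continuous step input, C/C₀ ≈ ½·erfc((x−vt)/(2√(Dt))).
vt = 0.248 × 132 = 32.736 m and 2√(Dt) = 2√(0.0426 × 132) = 4.743 m.
Argument (x−vt)/(2√(Dt)) = (24.8 − 32.736)/4.743 = -1.673; ½·erfc(-1.673) = 0.9910.
C = 2.07 × 0.9910 = 2.05 mg/L.

2.05 mg/L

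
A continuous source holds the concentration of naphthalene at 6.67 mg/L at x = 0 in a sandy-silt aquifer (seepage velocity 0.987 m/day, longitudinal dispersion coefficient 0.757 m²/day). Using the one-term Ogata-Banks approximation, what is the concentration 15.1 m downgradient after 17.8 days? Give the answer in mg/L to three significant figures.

For a continuous step input, C/C₀ ≈ ½·erfc((x−vt)/(2√(Dt))).
vt = 0.987 × 17.8 = 17.5686 m and 2√(Dt) = 2√(0.757 × 17.8) = 7.342 m.
Argument (x−vt)/(2√(Dt)) = (15.1 − 17.5686)/7.342 = -0.3362; ½·erfc(-0.3362) = 0.6828.
C = 6.67 × 0.6828 = 4.55 mg/L.

4.55 mg/L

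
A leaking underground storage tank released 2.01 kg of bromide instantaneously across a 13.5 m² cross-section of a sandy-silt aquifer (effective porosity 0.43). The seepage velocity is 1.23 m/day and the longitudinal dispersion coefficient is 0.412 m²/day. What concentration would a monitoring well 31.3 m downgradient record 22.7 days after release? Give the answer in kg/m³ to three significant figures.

For an instantaneous plane source, C(x,t) = M/(n_e·A·√(4πDt)) · exp(−(x−vt)²/(4Dt)), with n_e·A the pore (flow) area.
Plume center vt = 1.23 × 22.7 = 27.921 m, so the well at 31.3 m is 3.379 m downgradient of the peak.
√(4πDt) = 10.84 m, giving peak height M/(n_e·A·√(4πDt)) = 2.01/(0.43 × 13.5 × 10.84) = 0.03194 kg/m³.
(x−vt)²/(4Dt) = (3.379)²/(4 × 0.412 × 22.7) = 0.3052; exp(−0.3052) = 0.7370.
C = 0.03194 × 0.7370 = 0.0235 kg/m³.

0.0235 kg/m³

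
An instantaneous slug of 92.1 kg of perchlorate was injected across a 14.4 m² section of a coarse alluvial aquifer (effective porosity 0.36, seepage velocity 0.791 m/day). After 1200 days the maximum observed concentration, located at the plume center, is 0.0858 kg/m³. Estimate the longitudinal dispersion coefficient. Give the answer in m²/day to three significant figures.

2.84 m²/day

At the plume center C_max = M/(n_e·A·√(4πDt)), so D = M²/(4πt·(n_e·A·C_max)²).
n_e·A·C_max = 0.36 × 14.4 × 0.0858 = 0.4448 kg/m.
D = 92.1²/(4π × 1200 × 0.4448²) = 2.84 m²/day.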